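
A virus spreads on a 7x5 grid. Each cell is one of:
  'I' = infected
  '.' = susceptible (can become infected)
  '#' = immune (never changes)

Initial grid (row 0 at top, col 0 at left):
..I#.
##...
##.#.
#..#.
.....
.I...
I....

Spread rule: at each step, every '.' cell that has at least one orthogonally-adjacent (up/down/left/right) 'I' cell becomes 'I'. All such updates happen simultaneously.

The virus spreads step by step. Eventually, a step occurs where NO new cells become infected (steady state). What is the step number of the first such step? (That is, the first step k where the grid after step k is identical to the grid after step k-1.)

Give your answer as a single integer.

Answer: 6

Derivation:
Step 0 (initial): 3 infected
Step 1: +6 new -> 9 infected
Step 2: +8 new -> 17 infected
Step 3: +5 new -> 22 infected
Step 4: +4 new -> 26 infected
Step 5: +1 new -> 27 infected
Step 6: +0 new -> 27 infected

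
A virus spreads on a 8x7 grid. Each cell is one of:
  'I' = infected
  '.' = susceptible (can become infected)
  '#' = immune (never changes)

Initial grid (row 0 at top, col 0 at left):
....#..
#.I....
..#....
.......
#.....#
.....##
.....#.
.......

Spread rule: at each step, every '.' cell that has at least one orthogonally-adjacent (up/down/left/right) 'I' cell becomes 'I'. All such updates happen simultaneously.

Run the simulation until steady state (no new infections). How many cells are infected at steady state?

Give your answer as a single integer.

Answer: 48

Derivation:
Step 0 (initial): 1 infected
Step 1: +3 new -> 4 infected
Step 2: +5 new -> 9 infected
Step 3: +6 new -> 15 infected
Step 4: +8 new -> 23 infected
Step 5: +7 new -> 30 infected
Step 6: +7 new -> 37 infected
Step 7: +5 new -> 42 infected
Step 8: +3 new -> 45 infected
Step 9: +1 new -> 46 infected
Step 10: +1 new -> 47 infected
Step 11: +1 new -> 48 infected
Step 12: +0 new -> 48 infected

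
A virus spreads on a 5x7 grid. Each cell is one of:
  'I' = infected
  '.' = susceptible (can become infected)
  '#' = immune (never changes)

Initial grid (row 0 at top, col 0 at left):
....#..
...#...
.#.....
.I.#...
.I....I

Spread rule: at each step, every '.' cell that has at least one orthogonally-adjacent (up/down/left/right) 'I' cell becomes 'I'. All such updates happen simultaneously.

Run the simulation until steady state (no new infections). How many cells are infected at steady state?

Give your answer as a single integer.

Answer: 31

Derivation:
Step 0 (initial): 3 infected
Step 1: +6 new -> 9 infected
Step 2: +6 new -> 15 infected
Step 3: +6 new -> 21 infected
Step 4: +6 new -> 27 infected
Step 5: +4 new -> 31 infected
Step 6: +0 new -> 31 infected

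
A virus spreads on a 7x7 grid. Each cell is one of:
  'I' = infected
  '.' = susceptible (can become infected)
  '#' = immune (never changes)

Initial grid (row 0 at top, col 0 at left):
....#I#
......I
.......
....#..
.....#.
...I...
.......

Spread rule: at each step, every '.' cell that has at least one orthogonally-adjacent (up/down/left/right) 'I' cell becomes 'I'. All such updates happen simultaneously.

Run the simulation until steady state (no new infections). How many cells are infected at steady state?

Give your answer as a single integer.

Answer: 45

Derivation:
Step 0 (initial): 3 infected
Step 1: +6 new -> 9 infected
Step 2: +10 new -> 19 infected
Step 3: +11 new -> 30 infected
Step 4: +7 new -> 37 infected
Step 5: +4 new -> 41 infected
Step 6: +3 new -> 44 infected
Step 7: +1 new -> 45 infected
Step 8: +0 new -> 45 infected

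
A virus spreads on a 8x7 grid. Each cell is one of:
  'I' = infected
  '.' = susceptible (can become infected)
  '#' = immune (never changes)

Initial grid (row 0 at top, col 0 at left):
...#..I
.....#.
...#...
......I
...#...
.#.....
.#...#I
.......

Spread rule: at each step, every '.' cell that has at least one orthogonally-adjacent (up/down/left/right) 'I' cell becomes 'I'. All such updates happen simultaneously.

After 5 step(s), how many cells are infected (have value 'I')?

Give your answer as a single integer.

Step 0 (initial): 3 infected
Step 1: +7 new -> 10 infected
Step 2: +6 new -> 16 infected
Step 3: +6 new -> 22 infected
Step 4: +5 new -> 27 infected
Step 5: +7 new -> 34 infected

Answer: 34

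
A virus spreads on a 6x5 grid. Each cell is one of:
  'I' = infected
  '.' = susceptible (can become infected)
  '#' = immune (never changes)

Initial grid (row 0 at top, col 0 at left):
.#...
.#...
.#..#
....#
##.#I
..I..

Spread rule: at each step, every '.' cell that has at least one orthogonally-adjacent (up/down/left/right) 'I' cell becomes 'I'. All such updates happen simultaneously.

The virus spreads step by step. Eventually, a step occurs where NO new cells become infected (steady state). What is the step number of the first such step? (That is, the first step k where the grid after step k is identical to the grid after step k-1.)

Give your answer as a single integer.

Step 0 (initial): 2 infected
Step 1: +4 new -> 6 infected
Step 2: +2 new -> 8 infected
Step 3: +3 new -> 11 infected
Step 4: +3 new -> 14 infected
Step 5: +3 new -> 17 infected
Step 6: +3 new -> 20 infected
Step 7: +2 new -> 22 infected
Step 8: +0 new -> 22 infected

Answer: 8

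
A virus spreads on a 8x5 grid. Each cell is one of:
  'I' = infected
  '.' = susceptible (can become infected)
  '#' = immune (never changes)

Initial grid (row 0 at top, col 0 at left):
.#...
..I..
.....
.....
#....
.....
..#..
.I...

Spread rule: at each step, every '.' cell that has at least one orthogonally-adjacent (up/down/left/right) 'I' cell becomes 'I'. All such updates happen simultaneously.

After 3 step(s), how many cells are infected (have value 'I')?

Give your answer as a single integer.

Answer: 30

Derivation:
Step 0 (initial): 2 infected
Step 1: +7 new -> 9 infected
Step 2: +9 new -> 18 infected
Step 3: +12 new -> 30 infected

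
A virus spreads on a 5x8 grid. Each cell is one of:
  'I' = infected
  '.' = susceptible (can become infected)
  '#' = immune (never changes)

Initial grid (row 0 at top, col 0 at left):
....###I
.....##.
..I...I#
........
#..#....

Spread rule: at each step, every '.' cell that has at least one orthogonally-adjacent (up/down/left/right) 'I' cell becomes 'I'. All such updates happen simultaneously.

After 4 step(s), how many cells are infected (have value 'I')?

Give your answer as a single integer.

Step 0 (initial): 3 infected
Step 1: +7 new -> 10 infected
Step 2: +11 new -> 21 infected
Step 3: +9 new -> 30 infected
Step 4: +2 new -> 32 infected

Answer: 32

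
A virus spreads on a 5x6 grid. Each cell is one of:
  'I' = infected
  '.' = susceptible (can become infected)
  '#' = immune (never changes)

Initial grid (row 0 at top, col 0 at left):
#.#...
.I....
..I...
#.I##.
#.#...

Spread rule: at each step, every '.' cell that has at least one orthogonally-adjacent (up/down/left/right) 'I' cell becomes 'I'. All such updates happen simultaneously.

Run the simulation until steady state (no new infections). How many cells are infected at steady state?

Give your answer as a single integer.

Answer: 23

Derivation:
Step 0 (initial): 3 infected
Step 1: +6 new -> 9 infected
Step 2: +4 new -> 13 infected
Step 3: +3 new -> 16 infected
Step 4: +3 new -> 19 infected
Step 5: +2 new -> 21 infected
Step 6: +1 new -> 22 infected
Step 7: +1 new -> 23 infected
Step 8: +0 new -> 23 infected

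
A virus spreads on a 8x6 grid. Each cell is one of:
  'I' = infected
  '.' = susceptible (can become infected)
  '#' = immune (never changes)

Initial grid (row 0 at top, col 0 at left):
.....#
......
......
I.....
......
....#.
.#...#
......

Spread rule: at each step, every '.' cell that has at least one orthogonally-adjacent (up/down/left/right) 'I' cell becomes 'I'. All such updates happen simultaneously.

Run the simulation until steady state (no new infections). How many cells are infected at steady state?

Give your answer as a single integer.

Answer: 44

Derivation:
Step 0 (initial): 1 infected
Step 1: +3 new -> 4 infected
Step 2: +5 new -> 9 infected
Step 3: +7 new -> 16 infected
Step 4: +7 new -> 23 infected
Step 5: +8 new -> 31 infected
Step 6: +6 new -> 37 infected
Step 7: +5 new -> 42 infected
Step 8: +1 new -> 43 infected
Step 9: +1 new -> 44 infected
Step 10: +0 new -> 44 infected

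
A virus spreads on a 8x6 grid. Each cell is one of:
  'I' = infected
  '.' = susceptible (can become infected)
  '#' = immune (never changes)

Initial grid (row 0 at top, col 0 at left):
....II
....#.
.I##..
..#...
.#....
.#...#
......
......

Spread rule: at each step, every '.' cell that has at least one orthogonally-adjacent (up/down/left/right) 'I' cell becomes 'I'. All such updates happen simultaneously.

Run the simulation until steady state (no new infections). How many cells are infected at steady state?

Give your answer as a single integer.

Step 0 (initial): 3 infected
Step 1: +5 new -> 8 infected
Step 2: +7 new -> 15 infected
Step 3: +4 new -> 19 infected
Step 4: +3 new -> 22 infected
Step 5: +3 new -> 25 infected
Step 6: +4 new -> 29 infected
Step 7: +5 new -> 34 infected
Step 8: +5 new -> 39 infected
Step 9: +2 new -> 41 infected
Step 10: +0 new -> 41 infected

Answer: 41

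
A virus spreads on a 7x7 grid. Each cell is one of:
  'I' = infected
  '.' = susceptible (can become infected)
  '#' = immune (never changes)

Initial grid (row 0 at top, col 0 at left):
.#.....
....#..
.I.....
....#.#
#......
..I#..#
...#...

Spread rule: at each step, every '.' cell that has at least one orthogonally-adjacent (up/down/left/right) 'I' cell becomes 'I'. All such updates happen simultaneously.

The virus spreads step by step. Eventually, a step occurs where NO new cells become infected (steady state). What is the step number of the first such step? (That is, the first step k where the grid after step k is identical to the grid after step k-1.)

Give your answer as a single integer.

Answer: 8

Derivation:
Step 0 (initial): 2 infected
Step 1: +7 new -> 9 infected
Step 2: +9 new -> 18 infected
Step 3: +7 new -> 25 infected
Step 4: +4 new -> 29 infected
Step 5: +7 new -> 36 infected
Step 6: +3 new -> 39 infected
Step 7: +2 new -> 41 infected
Step 8: +0 new -> 41 infected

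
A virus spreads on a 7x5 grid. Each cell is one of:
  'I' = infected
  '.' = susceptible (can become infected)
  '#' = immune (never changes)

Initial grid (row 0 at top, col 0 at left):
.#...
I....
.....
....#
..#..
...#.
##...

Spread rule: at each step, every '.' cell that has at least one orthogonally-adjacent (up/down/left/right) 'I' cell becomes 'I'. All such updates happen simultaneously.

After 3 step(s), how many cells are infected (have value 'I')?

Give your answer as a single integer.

Step 0 (initial): 1 infected
Step 1: +3 new -> 4 infected
Step 2: +3 new -> 7 infected
Step 3: +5 new -> 12 infected

Answer: 12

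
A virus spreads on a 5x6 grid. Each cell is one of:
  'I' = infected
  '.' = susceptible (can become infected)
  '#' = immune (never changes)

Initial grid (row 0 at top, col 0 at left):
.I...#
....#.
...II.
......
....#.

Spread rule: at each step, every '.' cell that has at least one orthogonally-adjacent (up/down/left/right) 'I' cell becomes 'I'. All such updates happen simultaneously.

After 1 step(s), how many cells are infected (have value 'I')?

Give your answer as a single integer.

Step 0 (initial): 3 infected
Step 1: +8 new -> 11 infected

Answer: 11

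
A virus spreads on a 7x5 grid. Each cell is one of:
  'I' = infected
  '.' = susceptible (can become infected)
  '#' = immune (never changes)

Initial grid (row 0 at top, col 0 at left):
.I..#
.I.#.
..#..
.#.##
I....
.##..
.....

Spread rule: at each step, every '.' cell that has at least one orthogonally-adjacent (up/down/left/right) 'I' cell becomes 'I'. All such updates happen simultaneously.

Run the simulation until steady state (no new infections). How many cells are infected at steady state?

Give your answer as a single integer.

Step 0 (initial): 3 infected
Step 1: +8 new -> 11 infected
Step 2: +4 new -> 15 infected
Step 3: +3 new -> 18 infected
Step 4: +3 new -> 21 infected
Step 5: +2 new -> 23 infected
Step 6: +1 new -> 24 infected
Step 7: +0 new -> 24 infected

Answer: 24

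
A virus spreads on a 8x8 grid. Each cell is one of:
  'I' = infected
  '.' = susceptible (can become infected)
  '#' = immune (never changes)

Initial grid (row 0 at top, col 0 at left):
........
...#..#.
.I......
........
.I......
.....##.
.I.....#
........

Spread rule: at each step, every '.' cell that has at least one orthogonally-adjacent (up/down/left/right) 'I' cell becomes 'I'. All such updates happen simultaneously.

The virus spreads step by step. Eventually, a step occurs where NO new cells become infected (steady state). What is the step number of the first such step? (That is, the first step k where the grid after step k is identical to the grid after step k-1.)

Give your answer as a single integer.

Step 0 (initial): 3 infected
Step 1: +10 new -> 13 infected
Step 2: +12 new -> 25 infected
Step 3: +8 new -> 33 infected
Step 4: +8 new -> 41 infected
Step 5: +7 new -> 48 infected
Step 6: +5 new -> 53 infected
Step 7: +5 new -> 58 infected
Step 8: +1 new -> 59 infected
Step 9: +0 new -> 59 infected

Answer: 9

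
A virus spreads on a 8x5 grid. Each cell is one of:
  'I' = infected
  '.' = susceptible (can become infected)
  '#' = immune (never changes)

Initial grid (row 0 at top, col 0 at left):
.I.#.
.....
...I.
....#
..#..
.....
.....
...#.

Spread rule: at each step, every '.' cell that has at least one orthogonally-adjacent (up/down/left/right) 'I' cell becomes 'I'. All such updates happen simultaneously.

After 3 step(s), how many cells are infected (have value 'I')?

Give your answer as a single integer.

Step 0 (initial): 2 infected
Step 1: +7 new -> 9 infected
Step 2: +6 new -> 15 infected
Step 3: +5 new -> 20 infected

Answer: 20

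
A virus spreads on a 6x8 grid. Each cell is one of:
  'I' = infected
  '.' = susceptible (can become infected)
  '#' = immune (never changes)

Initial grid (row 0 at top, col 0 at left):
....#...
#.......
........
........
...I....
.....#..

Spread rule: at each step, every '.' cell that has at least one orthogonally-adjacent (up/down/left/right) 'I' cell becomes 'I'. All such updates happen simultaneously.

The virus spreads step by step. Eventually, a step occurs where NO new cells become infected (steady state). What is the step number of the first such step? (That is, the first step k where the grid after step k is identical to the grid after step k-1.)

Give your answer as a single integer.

Answer: 9

Derivation:
Step 0 (initial): 1 infected
Step 1: +4 new -> 5 infected
Step 2: +7 new -> 12 infected
Step 3: +8 new -> 20 infected
Step 4: +10 new -> 30 infected
Step 5: +7 new -> 37 infected
Step 6: +4 new -> 41 infected
Step 7: +3 new -> 44 infected
Step 8: +1 new -> 45 infected
Step 9: +0 new -> 45 infected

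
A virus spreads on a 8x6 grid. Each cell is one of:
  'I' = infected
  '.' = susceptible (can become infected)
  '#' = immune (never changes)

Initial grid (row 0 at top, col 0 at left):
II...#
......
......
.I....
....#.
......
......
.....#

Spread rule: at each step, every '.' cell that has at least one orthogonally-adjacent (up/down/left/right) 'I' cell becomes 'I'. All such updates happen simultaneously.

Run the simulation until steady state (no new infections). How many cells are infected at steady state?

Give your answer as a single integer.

Answer: 45

Derivation:
Step 0 (initial): 3 infected
Step 1: +7 new -> 10 infected
Step 2: +8 new -> 18 infected
Step 3: +8 new -> 26 infected
Step 4: +7 new -> 33 infected
Step 5: +7 new -> 40 infected
Step 6: +3 new -> 43 infected
Step 7: +2 new -> 45 infected
Step 8: +0 new -> 45 infected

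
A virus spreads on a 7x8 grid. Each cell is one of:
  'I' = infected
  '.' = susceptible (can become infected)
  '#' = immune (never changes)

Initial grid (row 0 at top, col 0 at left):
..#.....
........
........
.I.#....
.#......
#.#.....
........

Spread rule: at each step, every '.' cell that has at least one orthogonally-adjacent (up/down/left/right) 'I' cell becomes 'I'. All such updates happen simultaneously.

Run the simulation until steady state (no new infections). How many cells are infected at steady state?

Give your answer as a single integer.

Answer: 51

Derivation:
Step 0 (initial): 1 infected
Step 1: +3 new -> 4 infected
Step 2: +5 new -> 9 infected
Step 3: +5 new -> 14 infected
Step 4: +5 new -> 19 infected
Step 5: +7 new -> 26 infected
Step 6: +8 new -> 34 infected
Step 7: +8 new -> 42 infected
Step 8: +7 new -> 49 infected
Step 9: +2 new -> 51 infected
Step 10: +0 new -> 51 infected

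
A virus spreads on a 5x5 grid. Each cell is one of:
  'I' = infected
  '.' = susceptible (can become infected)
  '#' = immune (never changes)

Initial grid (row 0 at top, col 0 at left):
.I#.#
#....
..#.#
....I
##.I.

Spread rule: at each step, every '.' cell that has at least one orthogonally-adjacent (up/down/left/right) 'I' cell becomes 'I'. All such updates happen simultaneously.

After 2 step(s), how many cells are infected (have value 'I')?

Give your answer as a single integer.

Step 0 (initial): 3 infected
Step 1: +5 new -> 8 infected
Step 2: +4 new -> 12 infected

Answer: 12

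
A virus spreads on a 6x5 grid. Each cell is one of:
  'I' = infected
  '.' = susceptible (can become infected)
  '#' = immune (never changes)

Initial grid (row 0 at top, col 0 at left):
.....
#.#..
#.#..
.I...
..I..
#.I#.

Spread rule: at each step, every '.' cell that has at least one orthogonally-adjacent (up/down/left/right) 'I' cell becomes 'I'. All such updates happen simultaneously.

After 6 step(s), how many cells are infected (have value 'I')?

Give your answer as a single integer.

Step 0 (initial): 3 infected
Step 1: +6 new -> 9 infected
Step 2: +4 new -> 13 infected
Step 3: +4 new -> 17 infected
Step 4: +4 new -> 21 infected
Step 5: +2 new -> 23 infected
Step 6: +1 new -> 24 infected

Answer: 24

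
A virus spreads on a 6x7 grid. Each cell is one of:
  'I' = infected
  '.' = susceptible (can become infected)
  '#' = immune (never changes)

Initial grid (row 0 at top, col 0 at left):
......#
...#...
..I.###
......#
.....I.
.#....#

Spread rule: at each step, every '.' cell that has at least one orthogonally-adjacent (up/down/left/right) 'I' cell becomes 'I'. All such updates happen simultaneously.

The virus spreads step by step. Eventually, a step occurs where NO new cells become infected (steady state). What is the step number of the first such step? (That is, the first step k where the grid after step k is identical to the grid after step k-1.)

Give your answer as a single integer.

Step 0 (initial): 2 infected
Step 1: +8 new -> 10 infected
Step 2: +9 new -> 19 infected
Step 3: +7 new -> 26 infected
Step 4: +3 new -> 29 infected
Step 5: +3 new -> 32 infected
Step 6: +1 new -> 33 infected
Step 7: +1 new -> 34 infected
Step 8: +0 new -> 34 infected

Answer: 8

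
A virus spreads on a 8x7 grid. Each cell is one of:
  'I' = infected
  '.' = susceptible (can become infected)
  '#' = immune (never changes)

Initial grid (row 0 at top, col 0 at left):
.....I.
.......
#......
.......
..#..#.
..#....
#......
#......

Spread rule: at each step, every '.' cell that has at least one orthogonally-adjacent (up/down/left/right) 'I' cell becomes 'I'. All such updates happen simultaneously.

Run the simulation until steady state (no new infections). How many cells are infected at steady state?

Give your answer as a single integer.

Step 0 (initial): 1 infected
Step 1: +3 new -> 4 infected
Step 2: +4 new -> 8 infected
Step 3: +5 new -> 13 infected
Step 4: +5 new -> 18 infected
Step 5: +6 new -> 24 infected
Step 6: +6 new -> 30 infected
Step 7: +5 new -> 35 infected
Step 8: +6 new -> 41 infected
Step 9: +5 new -> 46 infected
Step 10: +3 new -> 49 infected
Step 11: +1 new -> 50 infected
Step 12: +0 new -> 50 infected

Answer: 50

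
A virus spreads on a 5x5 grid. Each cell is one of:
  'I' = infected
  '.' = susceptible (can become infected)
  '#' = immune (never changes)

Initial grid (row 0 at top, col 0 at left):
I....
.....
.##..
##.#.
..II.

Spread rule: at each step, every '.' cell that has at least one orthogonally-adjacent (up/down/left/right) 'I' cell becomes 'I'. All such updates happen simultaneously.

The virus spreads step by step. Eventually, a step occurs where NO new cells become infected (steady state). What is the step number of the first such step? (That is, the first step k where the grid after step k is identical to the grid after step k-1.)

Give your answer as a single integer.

Answer: 5

Derivation:
Step 0 (initial): 3 infected
Step 1: +5 new -> 8 infected
Step 2: +5 new -> 13 infected
Step 3: +3 new -> 16 infected
Step 4: +4 new -> 20 infected
Step 5: +0 new -> 20 infected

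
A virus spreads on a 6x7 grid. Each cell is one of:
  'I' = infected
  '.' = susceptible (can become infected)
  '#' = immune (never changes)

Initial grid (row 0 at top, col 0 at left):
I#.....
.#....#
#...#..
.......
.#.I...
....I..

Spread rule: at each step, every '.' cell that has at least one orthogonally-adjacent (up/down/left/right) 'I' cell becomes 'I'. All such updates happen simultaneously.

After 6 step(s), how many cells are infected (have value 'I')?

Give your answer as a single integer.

Answer: 35

Derivation:
Step 0 (initial): 3 infected
Step 1: +6 new -> 9 infected
Step 2: +6 new -> 15 infected
Step 3: +6 new -> 21 infected
Step 4: +8 new -> 29 infected
Step 5: +5 new -> 34 infected
Step 6: +1 new -> 35 infected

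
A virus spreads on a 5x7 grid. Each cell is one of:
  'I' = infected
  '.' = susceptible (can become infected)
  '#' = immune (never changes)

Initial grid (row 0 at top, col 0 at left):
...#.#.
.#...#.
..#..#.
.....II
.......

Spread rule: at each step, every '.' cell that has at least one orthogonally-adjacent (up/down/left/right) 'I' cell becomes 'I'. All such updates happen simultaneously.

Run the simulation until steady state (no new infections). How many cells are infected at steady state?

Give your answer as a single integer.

Step 0 (initial): 2 infected
Step 1: +4 new -> 6 infected
Step 2: +4 new -> 10 infected
Step 3: +5 new -> 15 infected
Step 4: +4 new -> 19 infected
Step 5: +4 new -> 23 infected
Step 6: +3 new -> 26 infected
Step 7: +2 new -> 28 infected
Step 8: +1 new -> 29 infected
Step 9: +0 new -> 29 infected

Answer: 29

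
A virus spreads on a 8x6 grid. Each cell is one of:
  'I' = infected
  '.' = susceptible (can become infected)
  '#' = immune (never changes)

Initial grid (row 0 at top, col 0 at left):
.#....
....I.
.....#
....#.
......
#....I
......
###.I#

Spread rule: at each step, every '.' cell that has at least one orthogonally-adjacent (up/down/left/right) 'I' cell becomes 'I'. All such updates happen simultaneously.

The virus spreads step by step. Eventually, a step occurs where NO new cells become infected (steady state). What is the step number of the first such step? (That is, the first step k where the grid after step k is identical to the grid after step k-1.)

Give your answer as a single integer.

Answer: 7

Derivation:
Step 0 (initial): 3 infected
Step 1: +9 new -> 12 infected
Step 2: +8 new -> 20 infected
Step 3: +7 new -> 27 infected
Step 4: +6 new -> 33 infected
Step 5: +5 new -> 38 infected
Step 6: +2 new -> 40 infected
Step 7: +0 new -> 40 infected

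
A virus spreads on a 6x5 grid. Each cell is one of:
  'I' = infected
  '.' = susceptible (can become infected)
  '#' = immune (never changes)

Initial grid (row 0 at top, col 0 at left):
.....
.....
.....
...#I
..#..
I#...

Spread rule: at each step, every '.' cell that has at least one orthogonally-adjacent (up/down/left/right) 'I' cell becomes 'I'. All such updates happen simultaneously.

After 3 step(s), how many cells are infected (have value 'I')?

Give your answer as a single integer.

Step 0 (initial): 2 infected
Step 1: +3 new -> 5 infected
Step 2: +6 new -> 11 infected
Step 3: +6 new -> 17 infected

Answer: 17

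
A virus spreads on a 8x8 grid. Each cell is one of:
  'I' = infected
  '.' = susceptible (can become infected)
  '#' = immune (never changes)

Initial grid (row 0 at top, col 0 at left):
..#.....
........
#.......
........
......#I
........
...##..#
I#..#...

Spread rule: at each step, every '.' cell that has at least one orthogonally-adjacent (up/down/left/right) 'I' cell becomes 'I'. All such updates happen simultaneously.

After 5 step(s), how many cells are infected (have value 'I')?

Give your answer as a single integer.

Step 0 (initial): 2 infected
Step 1: +3 new -> 5 infected
Step 2: +5 new -> 10 infected
Step 3: +8 new -> 18 infected
Step 4: +12 new -> 30 infected
Step 5: +11 new -> 41 infected

Answer: 41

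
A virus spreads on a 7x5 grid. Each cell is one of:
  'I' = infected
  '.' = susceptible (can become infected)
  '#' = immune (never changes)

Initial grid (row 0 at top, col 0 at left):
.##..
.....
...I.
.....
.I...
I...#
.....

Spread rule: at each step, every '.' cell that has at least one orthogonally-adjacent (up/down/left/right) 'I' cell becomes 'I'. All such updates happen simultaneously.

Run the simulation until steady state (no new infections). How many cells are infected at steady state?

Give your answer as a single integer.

Answer: 32

Derivation:
Step 0 (initial): 3 infected
Step 1: +9 new -> 12 infected
Step 2: +10 new -> 22 infected
Step 3: +6 new -> 28 infected
Step 4: +2 new -> 30 infected
Step 5: +2 new -> 32 infected
Step 6: +0 new -> 32 infected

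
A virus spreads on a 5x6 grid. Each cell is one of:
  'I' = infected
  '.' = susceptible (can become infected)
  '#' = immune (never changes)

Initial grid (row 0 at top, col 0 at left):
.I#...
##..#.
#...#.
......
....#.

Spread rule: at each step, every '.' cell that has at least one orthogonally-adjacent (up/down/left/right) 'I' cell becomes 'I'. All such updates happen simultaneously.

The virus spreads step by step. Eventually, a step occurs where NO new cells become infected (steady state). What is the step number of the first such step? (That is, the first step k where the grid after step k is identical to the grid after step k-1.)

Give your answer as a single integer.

Step 0 (initial): 1 infected
Step 1: +1 new -> 2 infected
Step 2: +0 new -> 2 infected

Answer: 2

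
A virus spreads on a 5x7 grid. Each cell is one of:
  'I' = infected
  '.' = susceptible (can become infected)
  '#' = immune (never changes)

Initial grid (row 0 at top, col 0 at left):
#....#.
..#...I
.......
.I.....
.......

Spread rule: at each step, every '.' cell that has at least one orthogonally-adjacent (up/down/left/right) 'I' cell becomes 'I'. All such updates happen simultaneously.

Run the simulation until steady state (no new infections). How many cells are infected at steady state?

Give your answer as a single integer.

Step 0 (initial): 2 infected
Step 1: +7 new -> 9 infected
Step 2: +9 new -> 18 infected
Step 3: +10 new -> 28 infected
Step 4: +4 new -> 32 infected
Step 5: +0 new -> 32 infected

Answer: 32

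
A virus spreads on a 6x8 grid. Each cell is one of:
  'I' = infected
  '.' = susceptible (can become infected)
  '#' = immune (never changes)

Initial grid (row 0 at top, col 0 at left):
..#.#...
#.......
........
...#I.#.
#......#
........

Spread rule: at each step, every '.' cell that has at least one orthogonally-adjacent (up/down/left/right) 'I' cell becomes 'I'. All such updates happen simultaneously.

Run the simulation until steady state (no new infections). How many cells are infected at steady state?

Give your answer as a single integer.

Step 0 (initial): 1 infected
Step 1: +3 new -> 4 infected
Step 2: +6 new -> 10 infected
Step 3: +8 new -> 18 infected
Step 4: +10 new -> 28 infected
Step 5: +8 new -> 36 infected
Step 6: +4 new -> 40 infected
Step 7: +1 new -> 41 infected
Step 8: +0 new -> 41 infected

Answer: 41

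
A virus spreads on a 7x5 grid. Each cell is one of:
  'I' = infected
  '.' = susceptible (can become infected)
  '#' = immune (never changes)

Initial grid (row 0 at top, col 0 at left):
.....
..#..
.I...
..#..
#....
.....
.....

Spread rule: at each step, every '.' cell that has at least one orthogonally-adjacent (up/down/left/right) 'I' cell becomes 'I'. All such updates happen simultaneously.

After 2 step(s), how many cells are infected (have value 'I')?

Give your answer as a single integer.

Step 0 (initial): 1 infected
Step 1: +4 new -> 5 infected
Step 2: +5 new -> 10 infected

Answer: 10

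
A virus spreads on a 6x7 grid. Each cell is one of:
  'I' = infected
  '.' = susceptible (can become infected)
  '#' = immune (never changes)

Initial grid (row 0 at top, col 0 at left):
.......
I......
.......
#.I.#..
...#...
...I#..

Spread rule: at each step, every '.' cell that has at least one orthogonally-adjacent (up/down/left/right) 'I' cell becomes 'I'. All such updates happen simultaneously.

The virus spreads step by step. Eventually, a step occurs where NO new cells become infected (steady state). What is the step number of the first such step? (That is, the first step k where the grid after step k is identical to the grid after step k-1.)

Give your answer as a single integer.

Step 0 (initial): 3 infected
Step 1: +8 new -> 11 infected
Step 2: +6 new -> 17 infected
Step 3: +5 new -> 22 infected
Step 4: +3 new -> 25 infected
Step 5: +4 new -> 29 infected
Step 6: +4 new -> 33 infected
Step 7: +4 new -> 37 infected
Step 8: +1 new -> 38 infected
Step 9: +0 new -> 38 infected

Answer: 9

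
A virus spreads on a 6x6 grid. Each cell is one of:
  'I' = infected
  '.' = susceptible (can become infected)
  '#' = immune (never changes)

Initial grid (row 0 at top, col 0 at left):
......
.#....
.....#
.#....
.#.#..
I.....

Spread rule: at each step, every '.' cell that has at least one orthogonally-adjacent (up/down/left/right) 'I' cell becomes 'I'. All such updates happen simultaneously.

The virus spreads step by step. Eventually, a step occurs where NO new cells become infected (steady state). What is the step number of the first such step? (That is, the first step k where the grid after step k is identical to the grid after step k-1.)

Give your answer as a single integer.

Step 0 (initial): 1 infected
Step 1: +2 new -> 3 infected
Step 2: +2 new -> 5 infected
Step 3: +3 new -> 8 infected
Step 4: +4 new -> 12 infected
Step 5: +5 new -> 17 infected
Step 6: +5 new -> 22 infected
Step 7: +4 new -> 26 infected
Step 8: +2 new -> 28 infected
Step 9: +2 new -> 30 infected
Step 10: +1 new -> 31 infected
Step 11: +0 new -> 31 infected

Answer: 11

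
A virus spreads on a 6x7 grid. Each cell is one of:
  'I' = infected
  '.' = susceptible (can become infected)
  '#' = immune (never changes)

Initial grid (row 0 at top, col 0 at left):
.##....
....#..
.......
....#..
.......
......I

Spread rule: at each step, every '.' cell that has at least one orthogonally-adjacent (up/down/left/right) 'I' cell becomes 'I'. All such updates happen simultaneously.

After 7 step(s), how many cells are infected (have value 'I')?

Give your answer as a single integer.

Answer: 30

Derivation:
Step 0 (initial): 1 infected
Step 1: +2 new -> 3 infected
Step 2: +3 new -> 6 infected
Step 3: +4 new -> 10 infected
Step 4: +4 new -> 14 infected
Step 5: +6 new -> 20 infected
Step 6: +5 new -> 25 infected
Step 7: +5 new -> 30 infected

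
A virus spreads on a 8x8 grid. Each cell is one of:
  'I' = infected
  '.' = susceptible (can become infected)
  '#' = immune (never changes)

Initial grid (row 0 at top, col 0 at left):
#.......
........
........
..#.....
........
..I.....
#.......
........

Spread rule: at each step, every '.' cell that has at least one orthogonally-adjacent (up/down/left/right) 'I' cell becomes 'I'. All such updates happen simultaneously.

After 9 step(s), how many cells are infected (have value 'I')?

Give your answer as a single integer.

Answer: 60

Derivation:
Step 0 (initial): 1 infected
Step 1: +4 new -> 5 infected
Step 2: +7 new -> 12 infected
Step 3: +8 new -> 20 infected
Step 4: +9 new -> 29 infected
Step 5: +10 new -> 39 infected
Step 6: +10 new -> 49 infected
Step 7: +6 new -> 55 infected
Step 8: +3 new -> 58 infected
Step 9: +2 new -> 60 infected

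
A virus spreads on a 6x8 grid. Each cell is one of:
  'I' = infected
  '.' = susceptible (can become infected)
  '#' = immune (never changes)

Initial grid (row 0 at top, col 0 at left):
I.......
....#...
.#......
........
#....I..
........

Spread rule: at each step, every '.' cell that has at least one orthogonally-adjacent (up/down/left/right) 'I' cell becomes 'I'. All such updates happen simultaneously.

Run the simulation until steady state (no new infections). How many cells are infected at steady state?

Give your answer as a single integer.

Step 0 (initial): 2 infected
Step 1: +6 new -> 8 infected
Step 2: +10 new -> 18 infected
Step 3: +11 new -> 29 infected
Step 4: +11 new -> 40 infected
Step 5: +3 new -> 43 infected
Step 6: +2 new -> 45 infected
Step 7: +0 new -> 45 infected

Answer: 45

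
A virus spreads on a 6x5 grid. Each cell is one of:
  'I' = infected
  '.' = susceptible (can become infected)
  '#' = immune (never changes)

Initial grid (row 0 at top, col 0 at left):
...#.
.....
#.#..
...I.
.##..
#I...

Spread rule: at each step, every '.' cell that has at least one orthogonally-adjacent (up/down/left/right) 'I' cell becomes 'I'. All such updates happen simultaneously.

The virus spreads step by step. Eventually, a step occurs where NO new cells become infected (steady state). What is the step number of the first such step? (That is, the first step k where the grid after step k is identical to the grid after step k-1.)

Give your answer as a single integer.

Answer: 7

Derivation:
Step 0 (initial): 2 infected
Step 1: +5 new -> 7 infected
Step 2: +5 new -> 12 infected
Step 3: +5 new -> 17 infected
Step 4: +4 new -> 21 infected
Step 5: +2 new -> 23 infected
Step 6: +1 new -> 24 infected
Step 7: +0 new -> 24 infected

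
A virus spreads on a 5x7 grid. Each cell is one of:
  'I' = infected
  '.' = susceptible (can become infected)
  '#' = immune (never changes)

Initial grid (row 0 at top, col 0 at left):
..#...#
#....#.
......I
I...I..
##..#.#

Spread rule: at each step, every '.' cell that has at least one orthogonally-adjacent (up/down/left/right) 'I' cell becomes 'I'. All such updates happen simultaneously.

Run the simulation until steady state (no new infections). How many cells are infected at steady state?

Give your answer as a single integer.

Step 0 (initial): 3 infected
Step 1: +8 new -> 11 infected
Step 2: +6 new -> 17 infected
Step 3: +5 new -> 22 infected
Step 4: +4 new -> 26 infected
Step 5: +1 new -> 27 infected
Step 6: +0 new -> 27 infected

Answer: 27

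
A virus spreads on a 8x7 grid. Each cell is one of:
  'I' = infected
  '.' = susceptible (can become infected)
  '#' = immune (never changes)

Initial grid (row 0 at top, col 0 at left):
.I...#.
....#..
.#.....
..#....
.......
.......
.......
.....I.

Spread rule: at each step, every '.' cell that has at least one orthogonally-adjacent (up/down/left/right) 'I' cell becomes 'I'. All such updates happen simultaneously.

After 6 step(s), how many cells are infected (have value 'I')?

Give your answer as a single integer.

Answer: 50

Derivation:
Step 0 (initial): 2 infected
Step 1: +6 new -> 8 infected
Step 2: +7 new -> 15 infected
Step 3: +9 new -> 24 infected
Step 4: +8 new -> 32 infected
Step 5: +11 new -> 43 infected
Step 6: +7 new -> 50 infected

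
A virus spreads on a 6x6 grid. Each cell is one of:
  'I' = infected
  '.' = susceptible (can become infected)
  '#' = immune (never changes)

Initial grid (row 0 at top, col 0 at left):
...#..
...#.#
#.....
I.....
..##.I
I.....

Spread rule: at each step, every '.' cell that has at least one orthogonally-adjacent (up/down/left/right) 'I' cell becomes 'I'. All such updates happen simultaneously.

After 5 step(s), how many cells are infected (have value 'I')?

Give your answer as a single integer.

Step 0 (initial): 3 infected
Step 1: +6 new -> 9 infected
Step 2: +7 new -> 16 infected
Step 3: +5 new -> 21 infected
Step 4: +5 new -> 26 infected
Step 5: +3 new -> 29 infected

Answer: 29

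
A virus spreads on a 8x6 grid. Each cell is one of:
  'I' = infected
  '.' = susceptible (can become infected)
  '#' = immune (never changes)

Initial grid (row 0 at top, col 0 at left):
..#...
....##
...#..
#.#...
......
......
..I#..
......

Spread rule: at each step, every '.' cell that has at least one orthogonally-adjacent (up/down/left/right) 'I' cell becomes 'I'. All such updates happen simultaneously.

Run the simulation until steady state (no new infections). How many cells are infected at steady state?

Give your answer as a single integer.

Step 0 (initial): 1 infected
Step 1: +3 new -> 4 infected
Step 2: +6 new -> 10 infected
Step 3: +6 new -> 16 infected
Step 4: +7 new -> 23 infected
Step 5: +4 new -> 27 infected
Step 6: +5 new -> 32 infected
Step 7: +4 new -> 36 infected
Step 8: +2 new -> 38 infected
Step 9: +1 new -> 39 infected
Step 10: +1 new -> 40 infected
Step 11: +1 new -> 41 infected
Step 12: +0 new -> 41 infected

Answer: 41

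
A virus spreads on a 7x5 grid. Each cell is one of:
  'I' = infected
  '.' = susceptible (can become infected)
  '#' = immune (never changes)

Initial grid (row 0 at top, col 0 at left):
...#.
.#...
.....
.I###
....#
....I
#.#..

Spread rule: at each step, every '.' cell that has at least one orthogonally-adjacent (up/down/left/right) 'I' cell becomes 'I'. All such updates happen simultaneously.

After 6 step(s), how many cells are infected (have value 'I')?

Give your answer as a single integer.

Answer: 27

Derivation:
Step 0 (initial): 2 infected
Step 1: +5 new -> 7 infected
Step 2: +8 new -> 15 infected
Step 3: +5 new -> 20 infected
Step 4: +4 new -> 24 infected
Step 5: +2 new -> 26 infected
Step 6: +1 new -> 27 infected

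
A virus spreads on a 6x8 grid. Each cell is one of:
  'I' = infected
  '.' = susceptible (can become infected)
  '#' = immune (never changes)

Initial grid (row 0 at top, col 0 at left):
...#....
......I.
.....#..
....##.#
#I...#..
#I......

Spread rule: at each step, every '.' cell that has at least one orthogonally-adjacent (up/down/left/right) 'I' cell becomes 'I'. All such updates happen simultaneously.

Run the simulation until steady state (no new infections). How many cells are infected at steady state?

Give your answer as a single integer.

Step 0 (initial): 3 infected
Step 1: +7 new -> 10 infected
Step 2: +10 new -> 20 infected
Step 3: +10 new -> 30 infected
Step 4: +7 new -> 37 infected
Step 5: +3 new -> 40 infected
Step 6: +0 new -> 40 infected

Answer: 40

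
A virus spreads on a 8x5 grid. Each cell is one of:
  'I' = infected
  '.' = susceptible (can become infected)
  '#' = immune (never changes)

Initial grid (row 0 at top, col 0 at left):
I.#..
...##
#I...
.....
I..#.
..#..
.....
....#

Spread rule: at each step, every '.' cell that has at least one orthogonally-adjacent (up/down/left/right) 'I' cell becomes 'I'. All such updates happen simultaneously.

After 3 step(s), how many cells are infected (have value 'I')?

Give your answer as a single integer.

Answer: 21

Derivation:
Step 0 (initial): 3 infected
Step 1: +8 new -> 11 infected
Step 2: +6 new -> 17 infected
Step 3: +4 new -> 21 infected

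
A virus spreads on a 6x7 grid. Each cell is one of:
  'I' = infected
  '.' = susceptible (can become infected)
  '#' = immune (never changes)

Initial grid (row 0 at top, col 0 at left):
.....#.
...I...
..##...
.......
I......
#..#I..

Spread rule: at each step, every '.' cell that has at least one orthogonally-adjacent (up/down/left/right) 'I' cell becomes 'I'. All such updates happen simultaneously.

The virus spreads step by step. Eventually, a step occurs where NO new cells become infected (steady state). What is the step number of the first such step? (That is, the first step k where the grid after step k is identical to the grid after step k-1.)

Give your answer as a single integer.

Answer: 5

Derivation:
Step 0 (initial): 3 infected
Step 1: +7 new -> 10 infected
Step 2: +13 new -> 23 infected
Step 3: +10 new -> 33 infected
Step 4: +4 new -> 37 infected
Step 5: +0 new -> 37 infected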